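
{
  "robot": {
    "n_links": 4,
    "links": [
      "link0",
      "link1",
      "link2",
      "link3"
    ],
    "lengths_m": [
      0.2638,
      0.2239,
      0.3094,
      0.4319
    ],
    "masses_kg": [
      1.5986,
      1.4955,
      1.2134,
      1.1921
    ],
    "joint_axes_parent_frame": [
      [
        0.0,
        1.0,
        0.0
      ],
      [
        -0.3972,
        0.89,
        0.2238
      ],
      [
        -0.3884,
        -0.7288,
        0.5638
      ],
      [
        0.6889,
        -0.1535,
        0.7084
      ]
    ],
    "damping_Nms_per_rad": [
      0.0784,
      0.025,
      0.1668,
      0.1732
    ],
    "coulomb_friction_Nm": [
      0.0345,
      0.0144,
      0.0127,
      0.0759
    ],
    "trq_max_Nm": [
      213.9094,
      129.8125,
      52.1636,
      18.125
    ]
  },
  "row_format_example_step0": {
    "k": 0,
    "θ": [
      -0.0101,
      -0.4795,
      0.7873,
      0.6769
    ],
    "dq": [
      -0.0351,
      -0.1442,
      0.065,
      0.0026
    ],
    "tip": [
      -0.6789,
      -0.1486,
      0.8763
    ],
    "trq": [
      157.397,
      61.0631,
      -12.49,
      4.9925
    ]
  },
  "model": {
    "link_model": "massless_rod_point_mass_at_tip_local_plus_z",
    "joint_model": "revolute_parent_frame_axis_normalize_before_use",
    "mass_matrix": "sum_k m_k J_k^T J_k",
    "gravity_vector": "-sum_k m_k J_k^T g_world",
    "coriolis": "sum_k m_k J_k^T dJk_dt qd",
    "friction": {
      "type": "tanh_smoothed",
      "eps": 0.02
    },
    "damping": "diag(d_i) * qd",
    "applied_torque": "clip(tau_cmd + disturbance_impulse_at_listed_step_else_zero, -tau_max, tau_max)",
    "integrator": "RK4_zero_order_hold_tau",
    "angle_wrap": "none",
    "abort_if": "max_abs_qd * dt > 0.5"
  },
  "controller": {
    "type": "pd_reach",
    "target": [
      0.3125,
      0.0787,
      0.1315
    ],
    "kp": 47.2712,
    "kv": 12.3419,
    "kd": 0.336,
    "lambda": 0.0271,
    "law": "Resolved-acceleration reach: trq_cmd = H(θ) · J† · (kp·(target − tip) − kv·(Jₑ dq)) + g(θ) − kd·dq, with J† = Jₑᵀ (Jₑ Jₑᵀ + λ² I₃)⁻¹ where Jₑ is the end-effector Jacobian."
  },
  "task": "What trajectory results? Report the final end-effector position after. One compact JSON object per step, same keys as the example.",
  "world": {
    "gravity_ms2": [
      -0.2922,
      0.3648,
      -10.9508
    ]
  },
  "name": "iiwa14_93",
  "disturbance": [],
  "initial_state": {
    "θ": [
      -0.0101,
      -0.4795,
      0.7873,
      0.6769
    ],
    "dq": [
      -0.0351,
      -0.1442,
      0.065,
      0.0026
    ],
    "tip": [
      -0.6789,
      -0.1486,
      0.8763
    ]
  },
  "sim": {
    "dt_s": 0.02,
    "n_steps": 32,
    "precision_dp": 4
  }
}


{"k":1,"\u03b8":[0.0354,-0.5169,0.8299,0.6816],"dq":[4.5831,-3.6892,3.9134,0.3706],"tip":[-0.6721,-0.1465,0.8671],"trq":[114.7775,47.8323,-11.3957,3.8222]}
{"k":2,"\u03b8":[0.1592,-0.6207,0.9183,0.6884],"dq":[7.8187,-6.83,4.5958,0.3771],"tip":[-0.6478,-0.1396,0.8475],"trq":[72.611,33.1199,-8.1767,2.9109]}
{"k":3,"\u03b8":[0.3338,-0.7756,1.0092,0.7084],"dq":[9.6298,-8.6067,4.494,1.7789],"tip":[-0.6085,-0.1269,0.8223],"trq":[34.9218,18.5804,-4.5553,1.8523]}
{"k":4,"\u03b8":[0.5309,-0.9451,1.108,0.7646],"dq":[10.0444,-8.1716,5.5745,3.7478],"tip":[-0.5573,-0.1071,0.796],"trq":[5.9163,6.284,-1.8953,1.0873]}
{"k":5,"\u03b8":[0.7284,-1.0943,1.2335,0.8503],"dq":[9.72,-6.7037,7.0165,4.561],"tip":[-0.499,-0.0803,0.771],"trq":[-13.8727,-2.1355,-0.1255,0.8551]}
{"k":6,"\u03b8":[0.9175,-1.2141,1.3829,0.9399],"dq":[9.2517,-5.378,7.8058,4.2219],"tip":[-0.4385,-0.0486,0.7469],"trq":[-24.8393,-4.6756,0.8885,0.8202]}
{"k":7,"\u03b8":[1.0973,-1.3089,1.5444,1.0163],"dq":[8.8041,-4.276,8.1558,3.4282],"tip":[-0.3798,-0.0157,0.722],"trq":[-22.9642,2.455,-0.532,0.7915]}
{"k":8,"\u03b8":[1.2698,-1.3809,1.7103,1.0669],"dq":[8.5225,-3.1305,8.2408,1.7689],"tip":[-0.3249,0.0141,0.6949],"trq":[-14.1723,10.7303,-3.3311,1.0187]}
{"k":9,"\u03b8":[1.4412,-1.4346,1.8695,1.0774],"dq":[8.6551,-2.3475,7.5892,-0.5695],"tip":[-0.2748,0.0369,0.6659],"trq":[-10.2601,11.3599,-4.3953,1.4605]}
{"k":10,"\u03b8":[1.6178,-1.4781,2.0112,1.0477],"dq":[9.0031,-2.0123,6.5728,-2.3558],"tip":[-0.2287,0.0513,0.6367],"trq":[-10.0767,8.0185,-4.2056,1.6598]}
{"k":11,"\u03b8":[1.8016,-1.517,2.1326,0.9891],"dq":[9.3536,-1.8461,5.5779,-3.53],"tip":[-0.1858,0.0581,0.609],"trq":[-10.6475,3.7453,-3.6582,1.615]}
{"k":12,"\u03b8":[1.9918,-1.553,2.2354,0.9111],"dq":[9.6413,-1.7092,4.706,-4.3217],"tip":[-0.1451,0.0589,0.5839],"trq":[-10.8683,-0.5184,-3.0581,1.3901]}
{"k":13,"\u03b8":[2.1871,-1.5861,2.322,0.8192],"dq":[9.8651,-1.5522,3.9548,-4.9371],"tip":[-0.106,0.0555,0.5613],"trq":[-10.4536,-4.4588,-2.4928,1.0484]}
{"k":14,"\u03b8":[2.3865,-1.6157,2.3947,0.7155],"dq":[10.04,-1.3602,3.3144,-5.4844],"tip":[-0.0679,0.0494,0.5409],"trq":[-9.5083,-7.9581,-1.9734,0.619]}
{"k":15,"\u03b8":[2.589,-1.6411,2.4557,0.6011],"dq":[10.1769,-1.13,2.7825,-5.9958],"tip":[-0.0302,0.0419,0.5218],"trq":[-8.4329,-10.9641,-1.4804,0.1085]}
{"k":16,"\u03b8":[2.7938,-1.6613,2.5071,0.4767],"dq":[10.2625,-0.856,2.3546,-6.4595],"tip":[0.0072,0.034,0.5031],"trq":[-8.0007,-13.4878,-0.9711,-0.4816]}
{"k":17,"\u03b8":[2.9992,-1.6754,2.5507,0.3437],"dq":[10.2307,-0.5211,2.0138,-6.8255],"tip":[0.0447,0.0265,0.4836],"trq":[-9.2138,-15.7578,-0.3352,-1.1489]}
{"k":18,"\u03b8":[3.2015,-1.6819,2.5881,0.2053],"dq":[9.956,-0.1145,1.7331,-6.968],"tip":[0.0821,0.0198,0.4627],"trq":[-12.0414,-18.2764,0.6231,-1.8965]}
{"k":19,"\u03b8":[3.3949,-1.68,2.6203,0.0679],"dq":[9.3594,0.3048,1.4892,-6.7085],"tip":[0.1191,0.0143,0.4395],"trq":[-14.6432,-21.1187,1.9497,-2.7128]}
{"k":20,"\u03b8":[3.5741,-1.6706,2.6479,-0.0599],"dq":[8.5357,0.6248,1.2672,-6.0292],"tip":[0.1549,0.01,0.4142],"trq":[-15.772,-23.6349,3.41,-3.5172]}
{"k":21,"\u03b8":[3.7361,-1.6563,2.6713,-0.1716],"dq":[7.6543,0.7864,1.0575,-5.117],"tip":[0.1887,0.0068,0.387],"trq":[-15.6598,-25.3038,4.7697,-4.1955]}
{"k":22,"\u03b8":[3.881,-1.6403,2.6905,-0.2647],"dq":[6.8229,0.8073,0.8604,-4.1826],"tip":[0.2196,0.0046,0.3586],"trq":[-14.8219,-26.0499,5.9216,-4.6783]}
{"k":23,"\u03b8":[4.0101,-1.6248,2.706,-0.3401],"dq":[6.0813,0.7332,0.6838,-3.3529],"tip":[0.247,0.0032,0.3298],"trq":[-13.5845,-26.02,6.8391,-4.9564]}
{"k":24,"\u03b8":[4.1252,-1.6114,2.7183,-0.4004],"dq":[5.4348,0.6063,0.5353,-2.6777],"tip":[0.2706,0.0026,0.3016],"trq":[-12.1313,-25.4106,7.5311,-5.0564]}
{"k":25,"\u03b8":[4.2284,-1.6007,2.7278,-0.4487],"dq":[4.8754,0.458,0.4183,-2.1606],"tip":[0.2903,0.0028,0.2746],"trq":[-10.5785,-24.4047,8.0221,-5.0167]}
{"k":26,"\u03b8":[4.321,-1.593,2.7354,-0.4882],"dq":[4.3909,0.3088,0.3315,-1.7833],"tip":[0.3064,0.0036,0.2494],"trq":[-9.0075,-23.1543,8.3428,-4.8766]}
{"k":27,"\u03b8":[4.4047,-1.5881,2.7414,-0.5212],"dq":[3.9696,0.1706,0.271,-1.5191],"tip":[0.3192,0.0049,0.2264],"trq":[-7.4777,-21.7784,8.5248,-4.6705]}
{"k":28,"\u03b8":[4.4804,-1.5859,2.7464,-0.5498],"dq":[3.6009,0.0497,0.2315,-1.341],"tip":[0.3292,0.0068,0.2058],"trq":[-6.0307,-20.3657,8.5983,-4.4267]}
{"k":29,"\u03b8":[4.5492,-1.5859,2.7508,-0.5756],"dq":[3.2752,-0.0507,0.2078,-1.2263],"tip":[0.3368,0.0091,0.1878],"trq":[-4.6949,-18.983,8.5901,-4.1664]}
{"k":30,"\u03b8":[4.6118,-1.5876,2.7549,-0.5994],"dq":[2.985,-0.1308,0.1952,-1.1546],"tip":[0.3425,0.0117,0.1721],"trq":[-3.4848,-17.6721,8.5231,-3.906]}
{"k":31,"\u03b8":[4.6689,-1.5909,2.7588,-0.6221],"dq":[2.7247,-0.1935,0.1897,-1.1086],"tip":[0.3467,0.0145,0.1588],"trq":[-2.4041,-16.4536,8.4159,-3.6568]}
{"k":32,"\u03b8":[4.721,-1.5952,2.7625,-0.644],"dq":[2.4893,-0.2405,0.1884,-1.0778],"tip":[0.3496,0.0175,0.1476]}
{"summary": "final tip position (m): 0.3496 0.0175 0.1476"}


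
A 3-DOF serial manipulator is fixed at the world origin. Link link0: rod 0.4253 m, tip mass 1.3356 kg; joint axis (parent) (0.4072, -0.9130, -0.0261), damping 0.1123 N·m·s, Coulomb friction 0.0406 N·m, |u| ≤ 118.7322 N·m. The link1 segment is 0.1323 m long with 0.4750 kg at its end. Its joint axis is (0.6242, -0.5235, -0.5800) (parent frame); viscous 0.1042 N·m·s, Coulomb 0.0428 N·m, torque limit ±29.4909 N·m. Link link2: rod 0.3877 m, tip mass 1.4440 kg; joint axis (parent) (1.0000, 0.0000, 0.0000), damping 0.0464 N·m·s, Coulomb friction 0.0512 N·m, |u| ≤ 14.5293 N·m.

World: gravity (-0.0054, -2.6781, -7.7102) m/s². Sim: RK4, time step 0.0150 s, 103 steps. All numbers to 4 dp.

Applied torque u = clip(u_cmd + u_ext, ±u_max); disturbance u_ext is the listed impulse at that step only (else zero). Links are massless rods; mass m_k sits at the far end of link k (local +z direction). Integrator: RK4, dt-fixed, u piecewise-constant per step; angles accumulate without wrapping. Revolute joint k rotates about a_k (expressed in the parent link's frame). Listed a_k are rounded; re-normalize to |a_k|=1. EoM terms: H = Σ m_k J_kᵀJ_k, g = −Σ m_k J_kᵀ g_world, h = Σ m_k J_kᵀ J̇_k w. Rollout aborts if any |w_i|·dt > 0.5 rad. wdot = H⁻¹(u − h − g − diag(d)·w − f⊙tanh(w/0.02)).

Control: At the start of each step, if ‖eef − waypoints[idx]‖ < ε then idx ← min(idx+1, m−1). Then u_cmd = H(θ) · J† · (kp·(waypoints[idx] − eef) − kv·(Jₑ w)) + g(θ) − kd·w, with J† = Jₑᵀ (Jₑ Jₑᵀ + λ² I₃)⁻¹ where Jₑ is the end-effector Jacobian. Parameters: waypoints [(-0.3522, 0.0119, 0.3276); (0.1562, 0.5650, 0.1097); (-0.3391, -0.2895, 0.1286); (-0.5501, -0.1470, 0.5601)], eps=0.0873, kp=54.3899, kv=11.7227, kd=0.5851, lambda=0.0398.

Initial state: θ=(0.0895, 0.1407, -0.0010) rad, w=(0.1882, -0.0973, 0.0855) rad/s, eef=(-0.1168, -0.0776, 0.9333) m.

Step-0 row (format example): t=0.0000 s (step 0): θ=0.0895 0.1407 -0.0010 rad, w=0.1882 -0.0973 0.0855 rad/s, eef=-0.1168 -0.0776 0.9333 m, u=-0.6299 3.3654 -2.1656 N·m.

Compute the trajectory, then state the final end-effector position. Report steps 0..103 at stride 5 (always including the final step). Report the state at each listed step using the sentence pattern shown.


t=0.0750 s (step 5): θ=0.0074 0.4873 -0.1427 rad, w=-2.1073 7.2600 -1.8945 rad/s, eef=-0.1415 -0.0848 0.9184 m, u=-14.6225 -1.8198 -0.5474 N·m.
t=0.1500 s (step 10): θ=-0.1993 1.0189 -0.1141 rad, w=-3.1660 6.0309 2.8385 rad/s, eef=-0.1515 -0.1046 0.8622 m, u=-1.4477 1.5195 -1.7224 N·m.
t=0.2250 s (step 15): θ=-0.4164 1.3688 0.1720 rad, w=-2.3856 3.6196 3.9576 rad/s, eef=-0.1681 -0.1035 0.7536 m, u=5.0366 0.0248 -3.8419 N·m.
t=0.3000 s (step 20): θ=-0.5449 1.5974 0.4233 rad, w=-1.0641 2.5990 2.6814 rad/s, eef=-0.2001 -0.0760 0.6335 m, u=3.0999 -3.9697 -5.9225 N·m.
t=0.3750 s (step 25): θ=-0.5843 1.7655 0.5783 rad, w=-0.0593 1.9052 1.5144 rad/s, eef=-0.2367 -0.0447 0.5307 m, u=0.1075 -5.9360 -6.8005 N·m.
t=0.4500 s (step 30): θ=-0.5657 1.8849 0.6608 rad, w=0.4838 1.2939 0.7462 rad/s, eef=-0.2687 -0.0205 0.4532 m, u=-2.0766 -5.9482 -6.6346 N·m.
t=0.5250 s (step 35): θ=-0.5214 1.9627 0.6984 rad, w=0.6499 0.8026 0.2976 rad/s, eef=-0.2938 -0.0053 0.3999 m, u=-3.3878 -5.1057 -6.0226 N·m.
t=0.6000 s (step 40): θ=-0.5976 2.0942 0.7623 rad, w=-3.0327 2.9249 1.3745 rad/s, eef=-0.2715 0.0470 0.3490 m, u=-18.1673 2.6557 -2.6362 N·m.
t=0.6750 s (step 45): θ=-0.9057 2.3439 0.8334 rad, w=-4.9185 3.4473 0.2512 rad/s, eef=-0.1818 0.1631 0.2840 m, u=-1.4390 -3.9589 -4.9878 N·m.
t=0.7500 s (step 50): θ=-1.3067 2.5757 0.7906 rad, w=-5.6268 2.5752 -1.3215 rad/s, eef=-0.0949 0.2739 0.2238 m, u=6.2300 -6.4895 -5.0475 N·m.
t=0.8250 s (step 55): θ=-1.7173 2.7173 0.6553 rad, w=-5.0541 1.2065 -2.1236 rad/s, eef=-0.0216 0.3594 0.1781 m, u=14.4174 -6.0739 -3.3130 N·m.
t=0.9000 s (step 60): θ=-2.0260 2.7718 0.4939 rad, w=-3.0509 0.3988 -2.0875 rad/s, eef=0.0466 0.4190 0.1433 m, u=18.0988 -3.9736 -0.8769 N·m.
t=0.9750 s (step 65): θ=-2.1786 2.7970 0.3498 rad, w=-1.1476 0.3522 -1.7373 rad/s, eef=0.0997 0.4572 0.1178 m, u=15.5862 -2.5206 0.3074 N·m.
t=1.0500 s (step 70): θ=-2.2207 2.8285 0.2349 rad, w=-0.1037 0.4831 -1.3278 rad/s, eef=0.1316 0.4816 0.1056 m, u=3.0036 4.9036 14.5293 N·m.
t=1.1250 s (step 75): θ=-2.3003 2.7196 0.4649 rad, w=-1.5080 -2.4236 6.2982 rad/s, eef=0.1008 0.4332 0.0968 m, u=12.0821 1.1318 6.5938 N·m.
t=1.2000 s (step 80): θ=-2.3346 2.5769 0.9763 rad, w=1.3202 -1.4180 6.8294 rad/s, eef=0.0142 0.2998 0.0718 m, u=30.7156 -4.7111 -3.6832 N·m.
t=1.2750 s (step 85): θ=-1.8975 2.4800 1.4459 rad, w=12.7272 -1.3743 5.5658 rad/s, eef=-0.0355 0.1675 0.0145 m, u=70.1301 -11.3510 -13.0719 N·m.
t=1.3500 s (step 90): θ=-1.1020 2.3051 1.7746 rad, w=1.5486 -3.7614 2.7575 rad/s, eef=0.0171 0.0964 0.0020 m, u=-68.5779 -6.9580 -14.5293 N·m.
t=1.4250 s (step 95): θ=-1.3818 2.0483 1.7878 rad, w=-1.1598 -2.1682 -1.2166 rad/s, eef=0.0178 0.0528 0.0597 m, u=113.4712 -0.3082 -3.0764 N·m.
t=1.5000 s (step 100): θ=-0.8101 1.8837 1.7853 rad, w=12.3486 -3.1308 0.6286 rad/s, eef=-0.0297 -0.0012 0.1108 m, u=6.4188 0.2143 -3.3445 N·m.
t=1.5450 s (step 103): θ=-0.2827 1.7129 1.7993 rad, w=10.3496 -4.1997 -0.2080 rad/s, eef=-0.0935 -0.0671 0.1076 m.
final eef position (m): -0.0935 -0.0671 0.1076


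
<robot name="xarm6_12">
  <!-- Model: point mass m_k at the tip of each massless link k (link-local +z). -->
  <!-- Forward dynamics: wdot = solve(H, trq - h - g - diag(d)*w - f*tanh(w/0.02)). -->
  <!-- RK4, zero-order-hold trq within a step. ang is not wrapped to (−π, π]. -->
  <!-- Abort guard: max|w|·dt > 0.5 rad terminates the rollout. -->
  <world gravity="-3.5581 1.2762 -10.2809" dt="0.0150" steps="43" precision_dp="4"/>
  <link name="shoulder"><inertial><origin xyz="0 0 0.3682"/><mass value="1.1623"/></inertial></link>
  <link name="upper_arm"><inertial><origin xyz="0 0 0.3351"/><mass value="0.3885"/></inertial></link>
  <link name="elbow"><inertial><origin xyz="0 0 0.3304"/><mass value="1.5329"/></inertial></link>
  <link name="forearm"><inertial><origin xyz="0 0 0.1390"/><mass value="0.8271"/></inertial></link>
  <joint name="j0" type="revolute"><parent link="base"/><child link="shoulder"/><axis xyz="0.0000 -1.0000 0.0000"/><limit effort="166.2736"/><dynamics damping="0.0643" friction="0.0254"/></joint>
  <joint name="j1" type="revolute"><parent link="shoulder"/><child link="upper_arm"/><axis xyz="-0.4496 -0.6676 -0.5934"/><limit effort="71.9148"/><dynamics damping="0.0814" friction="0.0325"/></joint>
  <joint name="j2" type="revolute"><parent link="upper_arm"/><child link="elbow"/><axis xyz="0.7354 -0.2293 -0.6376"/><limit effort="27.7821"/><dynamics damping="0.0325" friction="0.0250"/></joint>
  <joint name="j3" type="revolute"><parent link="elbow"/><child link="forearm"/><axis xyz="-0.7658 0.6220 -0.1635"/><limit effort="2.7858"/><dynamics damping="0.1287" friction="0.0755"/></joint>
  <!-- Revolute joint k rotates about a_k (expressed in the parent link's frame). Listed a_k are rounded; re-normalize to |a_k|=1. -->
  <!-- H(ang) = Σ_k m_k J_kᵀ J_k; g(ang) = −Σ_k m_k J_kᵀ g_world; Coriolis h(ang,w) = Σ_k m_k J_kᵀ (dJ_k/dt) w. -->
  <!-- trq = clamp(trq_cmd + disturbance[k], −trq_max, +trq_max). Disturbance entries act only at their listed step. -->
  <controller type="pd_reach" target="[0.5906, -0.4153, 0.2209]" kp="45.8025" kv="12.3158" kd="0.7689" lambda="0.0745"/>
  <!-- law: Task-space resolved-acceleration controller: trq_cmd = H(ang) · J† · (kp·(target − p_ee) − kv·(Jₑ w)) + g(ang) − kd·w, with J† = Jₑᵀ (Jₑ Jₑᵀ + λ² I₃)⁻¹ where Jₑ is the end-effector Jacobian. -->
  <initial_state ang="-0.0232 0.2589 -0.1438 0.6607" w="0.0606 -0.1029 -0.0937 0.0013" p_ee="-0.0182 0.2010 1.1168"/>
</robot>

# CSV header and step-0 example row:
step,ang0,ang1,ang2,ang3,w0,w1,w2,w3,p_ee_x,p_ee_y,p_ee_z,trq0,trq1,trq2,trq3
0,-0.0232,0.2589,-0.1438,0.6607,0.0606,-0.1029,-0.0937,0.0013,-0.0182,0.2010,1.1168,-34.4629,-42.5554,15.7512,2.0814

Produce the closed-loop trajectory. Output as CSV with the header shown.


step,ang0,ang1,ang2,ang3,w0,w1,w2,w3,p_ee_x,p_ee_y,p_ee_z,trq0,trq1,trq2,trq3
1,-0.0177,0.2442,-0.1481,0.6918,0.6889,-1.8927,-0.5360,3.9599,-0.0156,0.1987,1.1150,-28.5994,-35.3731,14.6525,-1.2115
2,-0.0033,0.2028,-0.1636,0.7428,1.2475,-3.6903,-1.5672,2.8530,-0.0100,0.1918,1.1121,-32.5213,-31.7096,13.5181,-0.0877
3,0.0168,0.1412,-0.1842,0.7926,1.4640,-4.6159,-1.2578,3.6949,-0.0032,0.1805,1.1094,-35.4531,-28.2340,11.6098,-0.6830
4,0.0396,0.0667,-0.2001,0.8460,1.6125,-5.3880,-0.9230,3.3888,0.0050,0.1651,1.1067,-39.1921,-25.6161,9.7925,-0.3406
5,0.0639,-0.0169,-0.2084,0.8971,1.6552,-5.8233,-0.2404,3.3716,0.0148,0.1460,1.1040,-40.8135,-23.0088,7.9542,-0.3179
6,0.0886,-0.1061,-0.2063,0.9459,1.6681,-6.1045,0.4907,3.0949,0.0265,0.1240,1.1011,-40.7048,-20.5530,6.2981,-0.1333
7,0.1134,-0.1983,-0.1928,0.9906,1.6527,-6.2175,1.2988,2.8289,0.0405,0.0995,1.0978,-38.6260,-18.0642,4.7456,-0.0107
8,0.1380,-0.2916,-0.1672,1.0306,1.6275,-6.2175,2.1105,2.4897,0.0570,0.0733,1.0936,-35.0450,-15.5619,3.2935,0.1348
9,0.1622,-0.3843,-0.1297,1.0653,1.5961,-6.1283,2.9003,2.1211,0.0761,0.0458,1.0881,-30.3385,-13.0178,1.9131,0.2736
10,0.1860,-0.4752,-0.0807,1.0942,1.5598,-5.9746,3.6385,1.7286,0.0974,0.0175,1.0808,-24.9363,-10.4353,0.5892,0.4095
11,0.2091,-0.5635,-0.0212,1.1172,1.5166,-5.7748,4.3017,1.3297,0.1209,-0.0111,1.0714,-19.2284,-7.8243,-0.6865,0.5336
12,0.2316,-0.6485,0.0476,1.1342,1.4636,-5.5437,4.8701,0.9410,0.1459,-0.0395,1.0592,-13.5948,-5.2189,-1.9102,0.6370
13,0.2531,-0.7299,0.1241,1.1455,1.3968,-5.2907,5.3291,0.5807,0.1720,-0.0673,1.0441,-8.4093,-2.6854,-3.0647,0.7084
14,0.2735,-0.8073,0.2066,1.1517,1.3111,-5.0204,5.6705,0.2655,0.1985,-0.0942,1.0260,-4.0077,-0.3168,-4.1209,0.7380
15,0.2924,-0.8804,0.2934,1.1537,1.2012,-4.7333,5.8926,0.0202,0.2250,-0.1197,1.0048,-0.6089,1.8002,-5.0471,0.7101
16,0.3094,-0.9491,0.3827,1.1528,1.0592,-4.4224,6.0050,-0.0806,0.2507,-0.1436,0.9807,1.7307,3.6321,-5.8194,0.5650
17,0.3240,-1.0130,0.4728,1.1510,0.8934,-4.1093,6.0061,-0.1543,0.2753,-0.1655,0.9541,3.1181,5.1279,-6.4235,0.4139
18,0.3360,-1.0722,0.5622,1.1478,0.7118,-3.8066,5.9082,-0.2541,0.2985,-0.1854,0.9256,3.8276,6.3211,-6.8668,0.3097
19,0.3452,-1.1270,0.6496,1.1435,0.5152,-3.5095,5.7371,-0.2994,0.3202,-0.2033,0.8958,4.1013,7.3056,-7.1611,0.1831
20,0.3514,-1.1774,0.7340,1.1388,0.3117,-3.2245,5.5091,-0.3224,0.3401,-0.2193,0.8652,4.1442,8.1239,-7.3205,0.0632
21,0.3545,-1.2237,0.8146,1.1339,0.1071,-2.9534,5.2405,-0.3268,0.3585,-0.2334,0.8343,4.1014,8.8194,-7.3578,-0.0484
22,0.3545,-1.2660,0.8910,1.1290,-0.0923,-2.6985,4.9448,-0.3226,0.3754,-0.2458,0.8034,4.0624,9.4210,-7.2861,-0.1459
23,0.3517,-1.3046,0.9629,1.1242,-0.2826,-2.4590,4.6332,-0.3110,0.3908,-0.2567,0.7731,4.0769,9.9503,-7.1180,-0.2314
24,0.3461,-1.3397,1.0300,1.1196,-0.4617,-2.2327,4.3141,-0.2925,0.4049,-0.2662,0.7435,4.1723,10.4213,-6.8663,-0.3071
25,0.3379,-1.3716,1.0923,1.1154,-0.6269,-2.0192,3.9940,-0.2728,0.4180,-0.2745,0.7149,4.3548,10.8415,-6.5450,-0.3710
26,0.3273,-1.4003,1.1499,1.1114,-0.7766,-1.8177,3.6782,-0.2521,0.4300,-0.2818,0.6873,4.6184,11.2184,-6.1684,-0.4253
27,0.3147,-1.4262,1.2028,1.1078,-0.9099,-1.6277,3.3710,-0.2317,0.4411,-0.2882,0.6610,4.9529,11.5572,-5.7508,-0.4709
28,0.3001,-1.4492,1.2511,1.1044,-1.0264,-1.4488,3.0758,-0.2120,0.4515,-0.2938,0.6359,5.3454,11.8626,-5.3058,-0.5090
29,0.2840,-1.4697,1.2952,1.1014,-1.1261,-1.2809,2.7951,-0.1935,0.4613,-0.2988,0.6120,5.7827,12.1383,-4.8460,-0.5407
30,0.2664,-1.4877,1.3352,1.0986,-1.2095,-1.1237,2.5309,-0.1764,0.4705,-0.3033,0.5894,6.2523,12.3877,-4.3827,-0.5667
31,0.2478,-1.5035,1.3713,1.0961,-1.2773,-0.9773,2.2846,-0.1608,0.4791,-0.3074,0.5681,6.7424,12.6138,-3.9252,-0.5878
32,0.2282,-1.5171,1.4039,1.0938,-1.3305,-0.8417,2.0573,-0.1466,0.4874,-0.3111,0.5478,7.2426,12.8189,-3.4813,-0.6048
33,0.2079,-1.5288,1.4332,1.0916,-1.3701,-0.7168,1.8492,-0.1340,0.4952,-0.3145,0.5287,7.7438,13.0052,-3.0568,-0.6181
34,0.1872,-1.5387,1.4595,1.0897,-1.3973,-0.6026,1.6603,-0.1226,0.5027,-0.3176,0.5107,8.2381,13.1742,-2.6558,-0.6285
35,0.1661,-1.5470,1.4832,1.0879,-1.4133,-0.4989,1.4901,-0.1126,0.5098,-0.3206,0.4936,8.7191,13.3275,-2.2809,-0.6364
36,0.1449,-1.5538,1.5044,1.0863,-1.4193,-0.4052,1.3380,-0.1036,0.5166,-0.3234,0.4775,9.1815,13.4659,-1.9337,-0.6422
37,0.1236,-1.5593,1.5235,1.0848,-1.4165,-0.3214,1.2029,-0.0955,0.5231,-0.3261,0.4623,9.6212,13.5904,-1.6142,-0.6464
38,0.1024,-1.5635,1.5407,1.0834,-1.4060,-0.2467,1.0836,-0.0883,0.5292,-0.3287,0.4478,10.0351,13.7016,-1.3221,-0.6494
39,0.0815,-1.5667,1.5561,1.0822,-1.3889,-0.1808,0.9789,-0.0817,0.5350,-0.3313,0.4341,10.4212,13.8002,-1.0562,-0.6514
40,0.0608,-1.5690,1.5702,1.0810,-1.3661,-0.1229,0.8872,-0.0757,0.5405,-0.3338,0.4212,10.7781,13.8866,-0.8150,-0.6527
41,0.0405,-1.5705,1.5829,1.0799,-1.3386,-0.0725,0.8073,-0.0702,0.5457,-0.3362,0.4089,11.1053,13.9615,-0.5968,-0.6535
42,0.0207,-1.5713,1.5945,1.0788,-1.3070,-0.0289,0.7378,-0.0653,0.5506,-0.3385,0.3973,11.4030,14.0253,-0.3998,-0.6538
43,0.0014,-1.5714,1.6051,1.0779,-1.2716,0.0073,0.6778,-0.0634,0.5551,-0.3409,0.3863,,,,


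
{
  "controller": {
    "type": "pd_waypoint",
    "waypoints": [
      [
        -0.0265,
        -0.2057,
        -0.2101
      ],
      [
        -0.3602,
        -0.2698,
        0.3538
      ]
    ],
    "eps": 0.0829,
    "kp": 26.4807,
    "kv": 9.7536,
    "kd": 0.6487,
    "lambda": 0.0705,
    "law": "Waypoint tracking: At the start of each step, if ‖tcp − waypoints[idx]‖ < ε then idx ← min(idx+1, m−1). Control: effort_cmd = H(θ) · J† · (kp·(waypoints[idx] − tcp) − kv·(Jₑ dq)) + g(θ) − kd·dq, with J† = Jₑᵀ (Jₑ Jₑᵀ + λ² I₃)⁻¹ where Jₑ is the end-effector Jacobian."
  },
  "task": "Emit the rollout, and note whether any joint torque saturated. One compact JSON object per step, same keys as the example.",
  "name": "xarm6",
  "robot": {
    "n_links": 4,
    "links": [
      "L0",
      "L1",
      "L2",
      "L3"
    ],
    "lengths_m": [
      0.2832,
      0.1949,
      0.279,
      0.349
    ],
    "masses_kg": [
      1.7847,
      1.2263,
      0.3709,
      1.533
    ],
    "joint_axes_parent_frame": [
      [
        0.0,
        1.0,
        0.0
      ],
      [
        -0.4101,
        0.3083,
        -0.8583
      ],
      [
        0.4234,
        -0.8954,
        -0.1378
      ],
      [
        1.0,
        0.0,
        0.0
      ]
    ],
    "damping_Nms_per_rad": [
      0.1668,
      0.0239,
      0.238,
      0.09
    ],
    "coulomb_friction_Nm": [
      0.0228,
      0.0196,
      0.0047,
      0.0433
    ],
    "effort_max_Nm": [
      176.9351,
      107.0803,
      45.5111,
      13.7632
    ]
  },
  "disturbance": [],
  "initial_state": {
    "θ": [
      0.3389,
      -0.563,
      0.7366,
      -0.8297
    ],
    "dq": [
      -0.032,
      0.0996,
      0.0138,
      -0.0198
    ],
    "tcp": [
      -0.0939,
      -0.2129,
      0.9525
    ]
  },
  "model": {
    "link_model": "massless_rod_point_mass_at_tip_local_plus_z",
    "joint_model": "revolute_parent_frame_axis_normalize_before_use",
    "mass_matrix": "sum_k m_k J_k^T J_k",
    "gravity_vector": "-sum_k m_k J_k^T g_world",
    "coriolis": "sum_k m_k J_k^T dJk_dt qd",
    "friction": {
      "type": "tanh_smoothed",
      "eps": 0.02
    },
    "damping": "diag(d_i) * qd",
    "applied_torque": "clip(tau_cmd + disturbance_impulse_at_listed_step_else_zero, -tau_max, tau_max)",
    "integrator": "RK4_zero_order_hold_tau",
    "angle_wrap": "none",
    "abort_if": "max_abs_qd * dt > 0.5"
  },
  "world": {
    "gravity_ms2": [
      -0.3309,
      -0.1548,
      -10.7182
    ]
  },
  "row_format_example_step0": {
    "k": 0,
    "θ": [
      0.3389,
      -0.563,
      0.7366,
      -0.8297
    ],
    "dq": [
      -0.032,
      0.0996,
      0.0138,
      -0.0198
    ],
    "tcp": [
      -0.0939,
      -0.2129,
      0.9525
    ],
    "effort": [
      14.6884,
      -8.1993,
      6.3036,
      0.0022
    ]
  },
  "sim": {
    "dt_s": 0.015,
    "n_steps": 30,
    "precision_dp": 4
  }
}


{"k":1,"\u03b8":[0.3426,-0.5641,0.7474,-0.8413],"dq":[0.5258,-0.2446,1.42,-1.5056],"tcp":[-0.0942,-0.2122,0.9497],"effort":[12.012,-6.1934,3.8923,0.8888]}
{"k":2,"\u03b8":[0.3537,-0.5691,0.777,-0.8706],"dq":[0.9499,-0.4235,2.5288,-2.3787],"tcp":[-0.094,-0.212,0.9417],"effort":[9.256,-4.4947,2.0379,1.2398]}
{"k":3,"\u03b8":[0.3703,-0.5766,0.8211,-0.9102],"dq":[1.2518,-0.565,3.3506,-2.8812],"tcp":[-0.0932,-0.2125,0.9298],"effort":[6.5671,-2.9851,0.6473,1.3148]}
{"k":4,"\u03b8":[0.3906,-0.5861,0.8758,-0.9555],"dq":[1.4556,-0.7062,3.9393,-3.1447],"tcp":[-0.0919,-0.2139,0.9151],"effort":[4.0768,-1.6148,-0.3891,1.2451]}
{"k":5,"\u03b8":[0.4134,-0.5978,0.9379,-1.0035],"dq":[1.5854,-0.852,4.3527,-3.2485],"tcp":[-0.09,-0.216,0.8981],"effort":[1.8661,-0.3623,-1.1639,1.1002]}
{"k":6,"\u03b8":[0.4377,-0.6117,1.0053,-1.0523],"dq":[1.661,-0.9982,4.6387,-3.2432],"tcp":[-0.0875,-0.2189,0.8795],"effort":[-0.0305,0.7828,-1.7473,0.9164]}
{"k":7,"\u03b8":[0.4629,-0.6277,1.0763,-1.1004],"dq":[1.6986,-1.1398,4.833,-3.1612],"tcp":[-0.0846,-0.2224,0.8596],"effort":[-1.6105,1.8272,-2.1885,0.7113]}
{"k":8,"\u03b8":[0.4884,-0.6458,1.1498,-1.1468],"dq":[1.7102,-1.2731,4.961,-3.0234],"tcp":[-0.0814,-0.2264,0.8389],"effort":[-2.89,2.7766,-2.5214,0.4924]}
{"k":9,"\u03b8":[0.514,-0.6659,1.2248,-1.1909],"dq":[1.7055,-1.3957,5.0397,-2.8433],"tcp":[-0.078,-0.231,0.8175],"effort":[-3.894,3.6366,-2.7687,0.2618]}
{"k":10,"\u03b8":[0.5395,-0.6876,1.3007,-1.2319],"dq":[1.6919,-1.5064,5.0801,-2.6293],"tcp":[-0.0745,-0.236,0.7957],"effort":[-4.6509,4.4127,-2.9457,0.0193]}
{"k":11,"\u03b8":[0.5648,-0.711,1.377,-1.2696],"dq":[1.6756,-1.6049,5.089,-2.3869],"tcp":[-0.0709,-0.2414,0.7736],"effort":[-5.1893,5.1105,-3.0628,-0.236]}
{"k":12,"\u03b8":[0.5898,-0.7357,1.4532,-1.3035],"dq":[1.6615,-1.6916,5.07,-2.12],"tcp":[-0.0675,-0.2471,0.7514],"effort":[-5.5377,5.7353,-3.1272,-0.5042]}
{"k":13,"\u03b8":[0.6146,-0.7616,1.5289,-1.3331],"dq":[1.6538,-1.7671,5.0248,-1.8318],"tcp":[-0.0642,-0.253,0.7291],"effort":[-5.725,6.2921,-3.1444,-0.7848]}
{"k":14,"\u03b8":[0.6394,-0.7886,1.6038,-1.3584],"dq":[1.6557,-1.8327,4.9534,-1.5255],"tcp":[-0.061,-0.2591,0.7069],"effort":[-5.781,6.7856,-3.119,-1.076]}
{"k":15,"\u03b8":[0.6643,-0.8166,1.6774,-1.3789],"dq":[1.6695,-1.8902,4.8556,-1.2051],"tcp":[-0.0581,-0.2653,0.6847],"effort":[-5.7382,7.2204,-3.0547,-1.3742]}
{"k":16,"\u03b8":[0.6896,-0.8453,1.7494,-1.3946],"dq":[1.6968,-1.9415,4.7309,-0.8754],"tcp":[-0.0555,-0.2715,0.6625],"effort":[-5.6318,7.601,-2.9552,-1.675]}
{"k":17,"\u03b8":[0.7153,-0.8748,1.8193,-1.4053],"dq":[1.7379,-1.989,4.5792,-0.5427],"tcp":[-0.0532,-0.2777,0.6405],"effort":[-5.4993,7.9325,-2.824,-1.9723]}
{"k":18,"\u03b8":[0.7417,-0.905,1.8867,-1.411],"dq":[1.7921,-2.0354,4.4016,-0.2144],"tcp":[-0.0511,-0.2838,0.6184],"effort":[-5.3778,8.2201,-2.6642,-2.2593]}
{"k":19,"\u03b8":[0.7691,-0.9359,1.9513,-1.4119],"dq":[1.8566,-2.0852,4.2013,0.0958],"tcp":[-0.0493,-0.2896,0.5965],"effort":[-5.3082,8.4707,-2.4791,-2.5235]}
{"k":20,"\u03b8":[0.7974,-0.9677,2.0128,-1.4086],"dq":[1.9246,-2.1481,3.987,0.3606],"tcp":[-0.0478,-0.2952,0.5745],"effort":[-5.3448,8.6941,-2.2731,-2.7378]}
{"k":21,"\u03b8":[0.8268,-1.0004,2.0709,-1.4014],"dq":[1.9994,-2.2118,3.7561,0.6074],"tcp":[-0.0464,-0.3004,0.5526],"effort":[-5.4471,8.8879,-2.0437,-2.9327]}
{"k":22,"\u03b8":[0.8574,-1.0341,2.1255,-1.3907],"dq":[2.0775,-2.2786,3.5135,0.8266],"tcp":[-0.0451,-0.3052,0.5307],"effort":[-5.6233,9.0577,-1.7921,-3.0998]}
{"k":23,"\u03b8":[0.8891,-1.0689,2.1764,-1.3769],"dq":[2.156,-2.3494,3.2644,1.0118],"tcp":[-0.044,-0.3096,0.5088],"effort":[-5.8706,9.2073,-1.5192,-3.2337]}
{"k":24,"\u03b8":[0.922,-1.1047,2.2235,-1.3607],"dq":[2.2326,-2.4239,3.0136,1.16],"tcp":[-0.043,-0.3134,0.4871],"effort":[-6.1769,9.3391,-1.2253,-3.3313]}
{"k":25,"\u03b8":[0.9561,-1.1417,2.2669,-1.3425],"dq":[2.3054,-2.5009,2.7651,1.2706],"tcp":[-0.0421,-0.3168,0.4655],"effort":[-6.525,9.4543,-0.9108,-3.3915]}
{"k":26,"\u03b8":[0.9911,-1.1798,2.3066,-1.323],"dq":[2.3735,-2.5785,2.5219,1.3451],"tcp":[-0.0413,-0.3196,0.4441],"effort":[-6.8956,9.5527,-0.5762,-3.4146]}
{"k":27,"\u03b8":[1.0272,-1.2191,2.3427,-1.3025],"dq":[2.4367,-2.6543,2.2861,1.3864],"tcp":[-0.0405,-0.322,0.423],"effort":[-7.2697,9.6333,-0.2223,-3.4018]}
{"k":28,"\u03b8":[1.0642,-1.2595,2.3754,-1.2817],"dq":[2.495,-2.7258,2.059,1.3984],"tcp":[-0.0398,-0.3239,0.4021],"effort":[-7.6302,9.6945,0.1494,-3.3548]}
{"k":29,"\u03b8":[1.102,-1.3009,2.4047,-1.2608],"dq":[2.5493,-2.7907,1.8414,1.3851],"tcp":[-0.0392,-0.3254,0.3817],"effort":[-7.9633,9.7348,0.5366,-3.2759]}
{"k":30,"\u03b8":[1.1406,-1.3432,2.4308,-1.2404],"dq":[2.6004,-2.8468,1.6338,1.3506],"tcp":[-0.0386,-0.3264,0.3616]}
{"summary": "any joint saturated: no"}


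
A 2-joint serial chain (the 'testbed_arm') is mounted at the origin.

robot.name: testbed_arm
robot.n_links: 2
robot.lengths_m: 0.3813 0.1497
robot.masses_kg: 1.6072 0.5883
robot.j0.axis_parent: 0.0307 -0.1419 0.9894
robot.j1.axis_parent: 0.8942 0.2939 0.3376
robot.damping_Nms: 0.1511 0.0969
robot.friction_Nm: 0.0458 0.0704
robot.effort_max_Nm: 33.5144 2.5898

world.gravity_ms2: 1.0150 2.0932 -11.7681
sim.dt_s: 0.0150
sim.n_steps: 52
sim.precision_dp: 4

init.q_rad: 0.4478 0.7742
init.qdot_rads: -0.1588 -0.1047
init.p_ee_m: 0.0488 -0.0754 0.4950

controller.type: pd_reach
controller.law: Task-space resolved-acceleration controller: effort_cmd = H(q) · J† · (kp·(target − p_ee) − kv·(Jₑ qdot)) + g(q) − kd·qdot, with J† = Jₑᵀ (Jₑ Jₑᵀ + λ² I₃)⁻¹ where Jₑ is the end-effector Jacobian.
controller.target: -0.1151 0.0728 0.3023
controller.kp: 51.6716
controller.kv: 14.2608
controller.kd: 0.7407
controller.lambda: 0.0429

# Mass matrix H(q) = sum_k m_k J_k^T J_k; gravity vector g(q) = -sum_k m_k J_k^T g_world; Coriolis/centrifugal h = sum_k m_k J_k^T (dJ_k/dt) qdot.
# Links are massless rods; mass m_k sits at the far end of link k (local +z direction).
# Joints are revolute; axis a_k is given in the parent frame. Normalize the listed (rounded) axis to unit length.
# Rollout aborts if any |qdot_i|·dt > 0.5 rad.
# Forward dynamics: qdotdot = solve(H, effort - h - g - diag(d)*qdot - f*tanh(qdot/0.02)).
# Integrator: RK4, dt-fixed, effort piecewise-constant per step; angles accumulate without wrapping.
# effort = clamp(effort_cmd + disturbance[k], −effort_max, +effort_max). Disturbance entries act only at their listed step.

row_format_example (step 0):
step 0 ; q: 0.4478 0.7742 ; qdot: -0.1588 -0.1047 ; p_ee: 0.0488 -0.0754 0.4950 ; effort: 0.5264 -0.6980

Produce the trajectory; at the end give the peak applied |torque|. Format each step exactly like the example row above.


step 1 ; q: 0.4530 0.7732 ; qdot: 0.7516 -0.0446 ; p_ee: 0.0488 -0.0752 0.4951 ; effort: -0.1709 -0.7400
step 2 ; q: 0.4564 0.7714 ; qdot: -0.1910 -0.1779 ; p_ee: 0.0486 -0.0750 0.4953 ; effort: 0.5540 -0.6320
step 3 ; q: 0.4618 0.7700 ; qdot: 0.8048 -0.0272 ; p_ee: 0.0485 -0.0748 0.4955 ; effort: -0.2071 -0.7537
step 4 ; q: 0.4652 0.7682 ; qdot: -0.2416 -0.1905 ; p_ee: 0.0483 -0.0746 0.4956 ; effort: 0.5966 -0.6203
step 5 ; q: 0.4708 0.7668 ; qdot: 0.8698 -0.0213 ; p_ee: 0.0482 -0.0743 0.4958 ; effort: -0.2525 -0.7570
step 6 ; q: 0.4741 0.7650 ; qdot: -0.3034 -0.2023 ; p_ee: 0.0480 -0.0741 0.4960 ; effort: 0.6478 -0.6094
step 7 ; q: 0.4799 0.7636 ; qdot: 0.9462 -0.0179 ; p_ee: 0.0479 -0.0739 0.4961 ; effort: -0.3068 -0.7580
step 8 ; q: 0.4831 0.7617 ; qdot: -0.3776 -0.2152 ; p_ee: 0.0477 -0.0737 0.4963 ; effort: 0.7084 -0.5977
step 9 ; q: 0.4891 0.7602 ; qdot: 1.0360 -0.0137 ; p_ee: 0.0476 -0.0734 0.4964 ; effort: -0.3712 -0.7592
step 10 ; q: 0.4923 0.7582 ; qdot: -0.4667 -0.2307 ; p_ee: 0.0474 -0.0733 0.4966 ; effort: 0.7801 -0.5837
step 11 ; q: 0.4985 0.7569 ; qdot: 1.1432 -0.0023 ; p_ee: 0.0472 -0.0730 0.4968 ; effort: -0.4488 -0.7667
step 12 ; q: 0.5015 0.7547 ; qdot: -0.5763 -0.2551 ; p_ee: 0.0470 -0.0728 0.4970 ; effort: 0.8672 -0.5619
step 13 ; q: 0.5081 0.7533 ; qdot: 1.2746 0.0178 ; p_ee: 0.0469 -0.0725 0.4971 ; effort: -0.5447 -0.7814
step 14 ; q: 0.5109 0.7509 ; qdot: -0.7057 -0.2889 ; p_ee: 0.0466 -0.0723 0.4973 ; effort: 0.9693 -0.5319
step 15 ; q: 0.5178 0.7495 ; qdot: 1.4296 0.0439 ; p_ee: 0.0465 -0.0721 0.4975 ; effort: -0.6585 -0.8011
step 16 ; q: 0.5208 0.7470 ; qdot: -0.8145 -0.3163 ; p_ee: 0.0463 -0.0719 0.4977 ; effort: 1.0554 -0.5073
step 17 ; q: 0.5281 0.7456 ; qdot: 1.5628 0.0663 ; p_ee: 0.0461 -0.0716 0.4979 ; effort: -0.7554 -0.8177
step 18 ; q: 0.5309 0.7431 ; qdot: -0.9504 -0.3408 ; p_ee: 0.0458 -0.0714 0.4981 ; effort: 1.1620 -0.4855
step 19 ; q: 0.5385 0.7416 ; qdot: 1.7254 0.0924 ; p_ee: 0.0457 -0.0711 0.4982 ; effort: -0.8747 -0.8370
step 20 ; q: 0.5410 0.7391 ; qdot: -1.1247 -0.3705 ; p_ee: 0.0454 -0.0709 0.4985 ; effort: 1.2977 -0.4596
step 21 ; q: 0.5490 0.7377 ; qdot: 1.9310 0.1255 ; p_ee: 0.0453 -0.0706 0.4986 ; effort: -1.0266 -0.8620
step 22 ; q: 0.5512 0.7351 ; qdot: -1.3480 -0.4080 ; p_ee: 0.0450 -0.0705 0.4988 ; effort: 1.4703 -0.4272
step 23 ; q: 0.5598 0.7338 ; qdot: 2.1917 0.1676 ; p_ee: 0.0448 -0.0702 0.4990 ; effort: -1.2203 -0.8942
step 24 ; q: 0.5614 0.7311 ; qdot: -1.6339 -0.4555 ; p_ee: 0.0446 -0.0700 0.4992 ; effort: 1.6901 -0.3867
step 25 ; q: 0.5707 0.7299 ; qdot: 2.5228 0.2198 ; p_ee: 0.0444 -0.0697 0.4994 ; effort: -1.4674 -0.9344
step 26 ; q: 0.5717 0.7271 ; qdot: -1.9999 -0.5155 ; p_ee: 0.0441 -0.0696 0.4996 ; effort: 1.9701 -0.3361
step 27 ; q: 0.5819 0.7259 ; qdot: 2.9432 0.2774 ; p_ee: 0.0440 -0.0692 0.4997 ; effort: -1.7821 -0.9781
step 28 ; q: 0.5820 0.7229 ; qdot: -2.4670 -0.5901 ; p_ee: 0.0436 -0.0691 0.5000 ; effort: 2.3262 -0.2737
step 29 ; q: 0.5932 0.7217 ; qdot: 3.4759 0.3367 ; p_ee: 0.0435 -0.0688 0.5001 ; effort: -2.1819 -1.0216
step 30 ; q: 0.5923 0.7184 ; qdot: -3.0614 -0.6821 ; p_ee: 0.0431 -0.0687 0.5004 ; effort: 2.7779 -0.1973
step 31 ; q: 0.6048 0.7174 ; qdot: 4.1572 0.4419 ; p_ee: 0.0430 -0.0683 0.5005 ; effort: -2.6935 -1.1039
step 32 ; q: 0.6025 0.7138 ; qdot: -3.8300 -0.8057 ; p_ee: 0.0426 -0.0682 0.5008 ; effort: 3.3603 -0.0951
step 33 ; q: 0.6168 0.7131 ; qdot: 5.0398 0.5928 ; p_ee: 0.0424 -0.0678 0.5009 ; effort: -3.3567 -1.2242
step 34 ; q: 0.6124 0.7093 ; qdot: -4.8319 -0.9681 ; p_ee: 0.0420 -0.0678 0.5012 ; effort: 4.1181 0.0386
step 35 ; q: 0.6291 0.7090 ; qdot: 6.1900 0.7925 ; p_ee: 0.0419 -0.0673 0.5013 ; effort: -4.2215 -1.3843
step 36 ; q: 0.6222 0.7049 ; qdot: -6.1421 -1.1786 ; p_ee: 0.0415 -0.0674 0.5016 ; effort: 5.1076 0.2111
step 37 ; q: 0.6419 0.7052 ; qdot: 7.6934 1.0565 ; p_ee: 0.0415 -0.0669 0.5016 ; effort: -5.3522 -1.5969
step 38 ; q: 0.6316 0.7008 ; qdot: -7.8587 -1.4514 ; p_ee: 0.0410 -0.0670 0.5019 ; effort: 6.4027 0.4334
step 39 ; q: 0.6552 0.7019 ; qdot: 9.6620 1.4068 ; p_ee: 0.0410 -0.0664 0.5019 ; effort: -6.8334 -1.8801
step 40 ; q: 0.6404 0.6972 ; qdot: -10.1097 -1.8035 ; p_ee: 0.0406 -0.0667 0.5023 ; effort: 8.0999 0.7192
step 41 ; q: 0.6693 0.6995 ; qdot: 12.2402 1.8723 ; p_ee: 0.0407 -0.0660 0.5022 ; effort: -8.7740 -2.2581
step 42 ; q: 0.6486 0.6944 ; qdot: -13.0573 -2.2541 ; p_ee: 0.0402 -0.0664 0.5025 ; effort: 10.3222 1.0831
step 43 ; q: 0.6842 0.6983 ; qdot: 15.6068 2.4899 ; p_ee: 0.0404 -0.0656 0.5023 ; effort: -11.3102 -2.5898
step 44 ; q: 0.6562 0.6943 ; qdot: -16.8560 -2.6420 ; p_ee: 0.0401 -0.0662 0.5026 ; effort: 13.1956 1.3791
step 45 ; q: 0.6999 0.7011 ; qdot: 19.8691 3.2026 ; p_ee: 0.0406 -0.0653 0.5022 ; effort: -14.5323 -2.5898
step 46 ; q: 0.6640 0.7020 ; qdot: -21.4706 -2.5894 ; p_ee: 0.0410 -0.0662 0.5020 ; effort: 16.7232 1.2711
step 47 ; q: 0.7155 0.7157 ; qdot: 24.7910 4.0236 ; p_ee: 0.0422 -0.0653 0.5011 ; effort: -18.2965 -2.5898
step 48 ; q: 0.6732 0.7234 ; qdot: -26.4799 -2.3799 ; p_ee: 0.0433 -0.0666 0.5003 ; effort: 20.6253 1.0214
step 49 ; q: 0.7296 0.7451 ; qdot: 29.6951 4.8431 ; p_ee: 0.0455 -0.0655 0.4988 ; effort: -22.1355 -2.5898
step 50 ; q: 0.6863 0.7627 ; qdot: -30.7843 -1.7852 ; p_ee: 0.0477 -0.0672 0.4971 ; effort: 24.1194 0.4483
step 51 ; q: 0.7387 0.7924 ; qdot: 32.9616 5.3041 ; p_ee: 0.0507 -0.0660 0.4949 ; effort: -24.8614 -2.5898
step 52 ; q: 0.7055 0.8197 ; qdot: -32.3554 -0.9562 ; p_ee: 0.0538 -0.0677 0.4923
max |effort| (N·m): 24.8614


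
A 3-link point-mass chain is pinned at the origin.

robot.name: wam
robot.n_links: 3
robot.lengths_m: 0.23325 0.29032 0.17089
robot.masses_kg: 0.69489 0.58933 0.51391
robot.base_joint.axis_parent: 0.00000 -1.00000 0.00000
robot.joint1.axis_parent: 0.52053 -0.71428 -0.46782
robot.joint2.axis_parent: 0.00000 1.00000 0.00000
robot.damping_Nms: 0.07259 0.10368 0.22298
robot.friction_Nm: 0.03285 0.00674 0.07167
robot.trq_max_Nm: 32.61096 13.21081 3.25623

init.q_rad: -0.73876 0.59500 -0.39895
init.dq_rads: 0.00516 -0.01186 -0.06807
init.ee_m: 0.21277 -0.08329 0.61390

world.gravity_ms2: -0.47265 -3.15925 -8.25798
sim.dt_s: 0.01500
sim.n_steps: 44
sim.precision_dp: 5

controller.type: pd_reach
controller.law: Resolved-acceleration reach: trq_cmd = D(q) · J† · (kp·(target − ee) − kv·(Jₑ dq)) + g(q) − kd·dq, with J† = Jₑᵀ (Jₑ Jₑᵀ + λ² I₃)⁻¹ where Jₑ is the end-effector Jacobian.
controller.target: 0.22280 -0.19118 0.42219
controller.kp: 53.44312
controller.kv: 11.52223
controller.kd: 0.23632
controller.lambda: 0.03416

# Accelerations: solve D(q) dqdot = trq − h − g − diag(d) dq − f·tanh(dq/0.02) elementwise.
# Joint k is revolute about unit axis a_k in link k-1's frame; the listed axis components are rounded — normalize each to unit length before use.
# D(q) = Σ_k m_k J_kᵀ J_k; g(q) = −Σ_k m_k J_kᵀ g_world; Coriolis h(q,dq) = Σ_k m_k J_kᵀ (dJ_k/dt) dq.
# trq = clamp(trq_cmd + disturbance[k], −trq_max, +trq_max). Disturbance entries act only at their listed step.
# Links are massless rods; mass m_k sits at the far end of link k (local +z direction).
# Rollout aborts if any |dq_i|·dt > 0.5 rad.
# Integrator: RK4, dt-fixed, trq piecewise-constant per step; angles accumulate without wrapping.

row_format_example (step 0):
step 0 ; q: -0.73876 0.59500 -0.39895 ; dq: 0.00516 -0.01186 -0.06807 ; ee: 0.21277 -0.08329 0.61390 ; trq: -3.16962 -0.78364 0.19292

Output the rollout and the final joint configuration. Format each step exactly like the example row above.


step 1 ; q: -0.74485 0.60446 -0.39984 ; dq: -0.80917 1.25439 -0.05139 ; ee: 0.21283 -0.08387 0.61291 ; trq: -1.95350 -0.90373 0.13552
step 2 ; q: -0.76092 0.62871 -0.40099 ; dq: -1.33018 1.97540 -0.08775 ; ee: 0.21340 -0.08534 0.61028 ; trq: -0.83427 -0.80185 0.09467
step 3 ; q: -0.78334 0.66140 -0.40221 ; dq: -1.65864 2.38081 -0.06709 ; ee: 0.21458 -0.08710 0.60653 ; trq: 0.16726 -0.58890 0.04329
step 4 ; q: -0.80969 0.69866 -0.40284 ; dq: -1.85397 2.58156 -0.02191 ; ee: 0.21638 -0.08880 0.60205 ; trq: 1.03628 -0.32861 -0.00574
step 5 ; q: -0.83828 0.73788 -0.40298 ; dq: -1.95556 2.63288 -0.04142 ; ee: 0.21868 -0.09024 0.59709 ; trq: 1.76936 -0.05789 -0.02308
step 6 ; q: -0.86792 0.77743 -0.40293 ; dq: -1.99504 2.62148 -0.00808 ; ee: 0.22134 -0.09130 0.59186 ; trq: 2.37839 0.19309 -0.04756
step 7 ; q: -0.89784 0.81650 -0.40229 ; dq: -1.99121 2.57059 0.04500 ; ee: 0.22424 -0.09198 0.58650 ; trq: 2.87305 0.41426 -0.07003
step 8 ; q: -0.92744 0.85435 -0.40175 ; dq: -1.95527 2.47590 0.02791 ; ee: 0.22724 -0.09226 0.58112 ; trq: 3.26392 0.60438 -0.06208
step 9 ; q: -0.95639 0.89091 -0.40092 ; dq: -1.90452 2.39516 0.07426 ; ee: 0.23023 -0.09220 0.57579 ; trq: 3.56942 0.75485 -0.06846
step 10 ; q: -0.98449 0.92625 -0.39935 ; dq: -1.84116 2.31404 0.12922 ; ee: 0.23316 -0.09188 0.57059 ; trq: 3.80090 0.87279 -0.07322
step 11 ; q: -1.01157 0.96038 -0.39694 ; dq: -1.76959 2.23417 0.18478 ; ee: 0.23594 -0.09136 0.56555 ; trq: 3.97022 0.96182 -0.07491
step 12 ; q: -1.03755 0.99333 -0.39373 ; dq: -1.69310 2.15671 0.23733 ; ee: 0.23853 -0.09068 0.56070 ; trq: 4.08796 1.02570 -0.07326
step 13 ; q: -1.06235 1.02514 -0.38976 ; dq: -1.61414 2.08253 0.28630 ; ee: 0.24089 -0.08986 0.55606 ; trq: 4.16341 1.06805 -0.06887
step 14 ; q: -1.08597 1.05585 -0.38509 ; dq: -1.53443 2.01179 0.33167 ; ee: 0.24299 -0.08893 0.55165 ; trq: 4.20456 1.09235 -0.06236
step 15 ; q: -1.10839 1.08554 -0.37977 ; dq: -1.45517 1.94429 0.37355 ; ee: 0.24482 -0.08791 0.54747 ; trq: 4.21823 1.10181 -0.05431
step 16 ; q: -1.12964 1.11422 -0.37385 ; dq: -1.37726 1.87962 0.41211 ; ee: 0.24637 -0.08682 0.54352 ; trq: 4.21022 1.09932 -0.04524
step 17 ; q: -1.14973 1.14196 -0.36737 ; dq: -1.30132 1.81738 0.44756 ; ee: 0.24765 -0.08569 0.53980 ; trq: 4.18543 1.08740 -0.03557
step 18 ; q: -1.16869 1.16877 -0.36039 ; dq: -1.22783 1.75719 0.48013 ; ee: 0.24867 -0.08451 0.53630 ; trq: 4.14799 1.06820 -0.02567
step 19 ; q: -1.18658 1.19470 -0.35295 ; dq: -1.15712 1.69876 0.51002 ; ee: 0.24944 -0.08331 0.53303 ; trq: 4.10135 1.04360 -0.01585
step 20 ; q: -1.20343 1.21975 -0.34508 ; dq: -1.08943 1.64182 0.53744 ; ee: 0.24997 -0.08210 0.52996 ; trq: 4.04838 1.01516 -0.00635
step 21 ; q: -1.21929 1.24396 -0.33681 ; dq: -1.02491 1.58619 0.56259 ; ee: 0.25029 -0.08089 0.52709 ; trq: 3.99144 0.98418 0.00263
step 22 ; q: -1.23420 1.26735 -0.32819 ; dq: -0.96364 1.53173 0.58564 ; ee: 0.25043 -0.07970 0.52442 ; trq: 3.93246 0.95175 0.01094
step 23 ; q: -1.24822 1.28992 -0.31924 ; dq: -0.90565 1.47835 0.60675 ; ee: 0.25039 -0.07852 0.52192 ; trq: 3.87299 0.91873 0.01849
step 24 ; q: -1.26139 1.31170 -0.30999 ; dq: -0.85091 1.42598 0.62605 ; ee: 0.25020 -0.07737 0.51959 ; trq: 3.81426 0.88584 0.02518
step 25 ; q: -1.27377 1.33270 -0.30047 ; dq: -0.79936 1.37459 0.64368 ; ee: 0.24988 -0.07625 0.51742 ; trq: 3.75722 0.85363 0.03098
step 26 ; q: -1.28539 1.35294 -0.29069 ; dq: -0.75089 1.32413 0.65974 ; ee: 0.24946 -0.07518 0.51538 ; trq: 3.70258 0.82253 0.03585
step 27 ; q: -1.29631 1.37243 -0.28069 ; dq: -0.70540 1.27461 0.67433 ; ee: 0.24894 -0.07416 0.51348 ; trq: 3.65086 0.79286 0.03979
step 28 ; q: -1.30657 1.39118 -0.27048 ; dq: -0.66273 1.22602 0.68756 ; ee: 0.24835 -0.07319 0.51171 ; trq: 3.60242 0.76484 0.04280
step 29 ; q: -1.31621 1.40920 -0.26008 ; dq: -0.62273 1.17836 0.69949 ; ee: 0.24771 -0.07228 0.51004 ; trq: 3.55748 0.73863 0.04489
step 30 ; q: -1.32527 1.42652 -0.24952 ; dq: -0.58523 1.13164 0.71021 ; ee: 0.24702 -0.07144 0.50848 ; trq: 3.51613 0.71433 0.04610
step 31 ; q: -1.33378 1.44315 -0.23880 ; dq: -0.55008 1.08586 0.71978 ; ee: 0.24630 -0.07066 0.50701 ; trq: 3.47839 0.69198 0.04646
step 32 ; q: -1.34178 1.45909 -0.22795 ; dq: -0.51710 1.04104 0.72828 ; ee: 0.24557 -0.06996 0.50563 ; trq: 3.44422 0.67159 0.04600
step 33 ; q: -1.34931 1.47437 -0.21699 ; dq: -0.48613 0.99720 0.73575 ; ee: 0.24482 -0.06932 0.50432 ; trq: 3.41349 0.65311 0.04476
step 34 ; q: -1.35638 1.48900 -0.20591 ; dq: -0.45700 0.95433 0.74226 ; ee: 0.24408 -0.06876 0.50309 ; trq: 3.38605 0.63651 0.04279
step 35 ; q: -1.36302 1.50299 -0.19475 ; dq: -0.42956 0.91247 0.74787 ; ee: 0.24335 -0.06828 0.50193 ; trq: 3.36172 0.62171 0.04013
step 36 ; q: -1.36927 1.51636 -0.18351 ; dq: -0.40367 0.87161 0.75261 ; ee: 0.24264 -0.06787 0.50083 ; trq: 3.34029 0.60862 0.03682
step 37 ; q: -1.37514 1.52913 -0.17221 ; dq: -0.37920 0.83178 0.75655 ; ee: 0.24195 -0.06754 0.49978 ; trq: 3.32155 0.59715 0.03291
step 38 ; q: -1.38065 1.54131 -0.16085 ; dq: -0.35601 0.79298 0.75972 ; ee: 0.24128 -0.06729 0.49879 ; trq: 3.30526 0.58719 0.02845
step 39 ; q: -1.38582 1.55291 -0.14946 ; dq: -0.33399 0.75524 0.76218 ; ee: 0.24064 -0.06712 0.49784 ; trq: 3.29121 0.57863 0.02347
step 40 ; q: -1.39067 1.56395 -0.13803 ; dq: -0.31304 0.71855 0.76395 ; ee: 0.24004 -0.06702 0.49694 ; trq: 3.27917 0.57137 0.01802
step 41 ; q: -1.39522 1.57446 -0.12658 ; dq: -0.29306 0.68294 0.76510 ; ee: 0.23946 -0.06700 0.49609 ; trq: 3.26892 0.56531 0.01215
step 42 ; q: -1.39947 1.58443 -0.11512 ; dq: -0.27397 0.64840 0.76564 ; ee: 0.23892 -0.06705 0.49527 ; trq: 3.26025 0.56032 0.00589
step 43 ; q: -1.40344 1.59390 -0.10365 ; dq: -0.25571 0.61495 0.76562 ; ee: 0.23842 -0.06717 0.49448 ; trq: 3.25297 0.55631 -0.00073
step 44 ; q: -1.40714 1.60287 -0.09219 ; dq: -0.23819 0.58259 0.76508 ; ee: 0.23795 -0.06737 0.49374
final q (rad): -1.40714 1.60287 -0.09219
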